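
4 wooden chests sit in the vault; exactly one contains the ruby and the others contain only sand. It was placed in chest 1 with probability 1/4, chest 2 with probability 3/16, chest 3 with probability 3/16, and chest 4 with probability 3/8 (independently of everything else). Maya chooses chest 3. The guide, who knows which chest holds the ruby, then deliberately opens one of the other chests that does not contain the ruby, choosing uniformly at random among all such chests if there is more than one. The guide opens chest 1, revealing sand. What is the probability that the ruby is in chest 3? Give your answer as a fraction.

2/11

Apply Bayes' rule, conditioning on where the ruby actually is.
If it is in chest 1 (prior 1/4): the guide opened chest 1, so this case is ruled out; weight (1/4)·0 = 0.
If it is in chest 2 (prior 3/16): the guide has 2 equally likely choices, so probability 1/2; weight (3/16)·(1/2) = 3/32.
If it is in chest 3 (prior 3/16): the guide has 3 equally likely choices, so probability 1/3; weight (3/16)·(1/3) = 1/16.
If it is in chest 4 (prior 3/8): the guide has 2 equally likely choices, so probability 1/2; weight (3/8)·(1/2) = 3/16.
The weights sum to 11/32.
So P(the ruby in chest 3 | the guide opened chest 1) = (1/16) / (11/32) = 2/11.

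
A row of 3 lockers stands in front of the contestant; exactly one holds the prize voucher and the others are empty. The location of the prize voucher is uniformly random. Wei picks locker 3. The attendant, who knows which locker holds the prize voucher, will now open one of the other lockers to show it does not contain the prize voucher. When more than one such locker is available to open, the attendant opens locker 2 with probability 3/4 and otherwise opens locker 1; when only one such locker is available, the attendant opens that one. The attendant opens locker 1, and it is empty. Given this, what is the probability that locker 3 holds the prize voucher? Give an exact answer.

1/5

Condition on the true location of the prize voucher.
If it is in locker 1 (prior 1/3): the attendant opened locker 1, so this case is ruled out; weight (1/3)·0 = 0.
If it is in locker 2 (prior 1/3): only locker 1 is available, probability 1; weight (1/3)·1 = 1/3.
If it is in locker 3 (prior 1/3): locker 2 is available but not opened, probability 1/4; weight (1/3)·(1/4) = 1/12.
The weights sum to 5/12.
So P(the prize voucher in locker 3 | the attendant opened locker 1) = (1/12) / (5/12) = 1/5.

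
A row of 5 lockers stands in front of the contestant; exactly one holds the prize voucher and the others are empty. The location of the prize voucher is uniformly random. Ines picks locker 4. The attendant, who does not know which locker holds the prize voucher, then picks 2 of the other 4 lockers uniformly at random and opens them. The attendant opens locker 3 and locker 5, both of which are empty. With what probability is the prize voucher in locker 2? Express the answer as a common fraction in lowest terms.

Condition on the true location of the prize voucher.
If it is in any of lockers 1, 2, and 4 (prior 1/5 each): the attendant picks exactly this set with probability 1/6 regardless, and none is the prize; weight (1/5)·(1/6) = 1/30 each.
If it is in either of lockers 3 and 5 (prior 1/5 each): that locker was opened and seen not to hold the prize — ruled out; weight (1/5)·0 = 0 each.
The weights sum to 1/10.
So P(the prize voucher in locker 2 | the attendant opened locker 3 and locker 5) = (1/30) / (1/10) = 1/3.

1/3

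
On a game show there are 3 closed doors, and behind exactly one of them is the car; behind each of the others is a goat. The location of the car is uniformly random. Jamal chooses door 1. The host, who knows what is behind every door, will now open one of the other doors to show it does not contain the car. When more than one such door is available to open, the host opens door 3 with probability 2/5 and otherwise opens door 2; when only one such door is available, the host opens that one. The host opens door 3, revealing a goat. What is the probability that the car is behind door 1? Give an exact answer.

2/7

Condition on the true location of the car.
If it is behind door 1 (prior 1/3): door 3 is available, opened with probability 2/5; weight (1/3)·(2/5) = 2/15.
If it is behind door 2 (prior 1/3): only door 3 is available, probability 1; weight (1/3)·1 = 1/3.
If it is behind door 3 (prior 1/3): the host opened door 3, so this case is ruled out; weight (1/3)·0 = 0.
The weights sum to 7/15.
So P(the car behind door 1 | the host opened door 3) = (2/15) / (7/15) = 2/7.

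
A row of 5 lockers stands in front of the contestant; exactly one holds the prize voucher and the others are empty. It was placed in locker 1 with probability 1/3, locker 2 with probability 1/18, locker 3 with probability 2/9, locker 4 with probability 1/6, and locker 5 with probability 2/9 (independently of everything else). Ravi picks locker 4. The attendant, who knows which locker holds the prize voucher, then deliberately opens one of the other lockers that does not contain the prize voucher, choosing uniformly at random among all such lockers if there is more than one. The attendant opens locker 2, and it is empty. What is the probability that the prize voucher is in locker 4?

Condition on the true location of the prize voucher.
If it is in locker 1 (prior 1/3): the attendant has 3 equally likely choices, so probability 1/3; weight (1/3)·(1/3) = 1/9.
If it is in locker 2 (prior 1/18): the attendant opened locker 2, so this case is ruled out; weight (1/18)·0 = 0.
If it is in either of lockers 3 and 5 (prior 2/9 each): the attendant has 3 equally likely choices, so probability 1/3; weight (2/9)·(1/3) = 2/27 each.
If it is in locker 4 (prior 1/6): the attendant has 4 equally likely choices, so probability 1/4; weight (1/6)·(1/4) = 1/24.
The weights sum to 65/216.
So P(the prize voucher in locker 4 | the attendant opened locker 2) = (1/24) / (65/216) = 9/65.

9/65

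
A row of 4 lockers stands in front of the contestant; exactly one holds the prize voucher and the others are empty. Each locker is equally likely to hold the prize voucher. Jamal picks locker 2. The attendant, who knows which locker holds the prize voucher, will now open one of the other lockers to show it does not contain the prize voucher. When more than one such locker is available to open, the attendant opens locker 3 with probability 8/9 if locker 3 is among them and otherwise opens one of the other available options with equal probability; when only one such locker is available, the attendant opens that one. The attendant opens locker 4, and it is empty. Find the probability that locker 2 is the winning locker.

1/12

Condition on the true location of the prize voucher.
If it is in locker 1 (prior 1/4): locker 3 is available but not opened, probability 1/9; weight (1/4)·(1/9) = 1/36.
If it is in locker 2 (prior 1/4): locker 3 is available but not opened; locker 4 gets probability (1 − 8/9)/2 = 1/18; weight (1/4)·(1/18) = 1/72.
If it is in locker 3 (prior 1/4): locker 3 holds the prize so is unavailable; the attendant chooses uniformly among the 2 others, probability 1/2; weight (1/4)·(1/2) = 1/8.
If it is in locker 4 (prior 1/4): the attendant opened locker 4, so this case is ruled out; weight (1/4)·0 = 0.
The weights sum to 1/6.
So P(the prize voucher in locker 2 | the attendant opened locker 4) = (1/72) / (1/6) = 1/12.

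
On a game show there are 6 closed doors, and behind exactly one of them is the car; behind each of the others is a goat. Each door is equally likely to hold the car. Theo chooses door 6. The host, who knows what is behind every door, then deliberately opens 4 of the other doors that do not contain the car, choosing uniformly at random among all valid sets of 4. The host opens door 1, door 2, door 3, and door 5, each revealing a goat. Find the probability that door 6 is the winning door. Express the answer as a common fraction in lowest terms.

Apply Bayes' rule, conditioning on where the car actually is.
If it is behind any of doors 1, 2, 3, and 5 (prior 1/6 each): that door was opened and seen not to hold the prize — ruled out; weight (1/6)·0 = 0 each.
If it is behind door 4 (prior 1/6): the host has no choice, probability 1; weight (1/6)·1 = 1/6.
If it is behind door 6 (prior 1/6): the host has 5 equally likely choices, so probability 1/5; weight (1/6)·(1/5) = 1/30.
The weights sum to 1/5.
So P(the car behind door 6 | the host opened door 1, door 2, door 3, and door 5) = (1/30) / (1/5) = 1/6.

1/6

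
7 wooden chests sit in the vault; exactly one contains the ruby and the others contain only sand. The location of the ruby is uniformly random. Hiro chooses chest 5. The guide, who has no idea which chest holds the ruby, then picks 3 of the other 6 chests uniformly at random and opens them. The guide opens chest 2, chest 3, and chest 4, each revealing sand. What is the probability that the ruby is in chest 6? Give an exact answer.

Apply Bayes' rule, conditioning on where the ruby actually is.
If it is in any of chests 1, 5, 6, and 7 (prior 1/7 each): the guide picks exactly this set with probability 1/20 regardless, and none is the prize; weight (1/7)·(1/20) = 1/140 each.
If it is in any of chests 2, 3, and 4 (prior 1/7 each): that chest was opened and seen not to hold the prize — ruled out; weight (1/7)·0 = 0 each.
The weights sum to 1/35.
So P(the ruby in chest 6 | the guide opened chest 2, chest 3, and chest 4) = (1/140) / (1/35) = 1/4.

1/4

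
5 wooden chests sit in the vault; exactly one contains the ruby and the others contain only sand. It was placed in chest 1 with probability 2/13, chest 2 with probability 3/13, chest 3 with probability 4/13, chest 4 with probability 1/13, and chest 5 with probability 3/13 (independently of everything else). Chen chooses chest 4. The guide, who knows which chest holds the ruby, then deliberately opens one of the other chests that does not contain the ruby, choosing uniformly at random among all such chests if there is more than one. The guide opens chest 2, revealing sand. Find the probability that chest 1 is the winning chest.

8/39

Consider each possible location of the ruby in turn.
If it is in chest 1 (prior 2/13): the guide has 3 equally likely choices, so probability 1/3; weight (2/13)·(1/3) = 2/39.
If it is in chest 2 (prior 3/13): the guide opened chest 2, so this case is ruled out; weight (3/13)·0 = 0.
If it is in chest 3 (prior 4/13): the guide has 3 equally likely choices, so probability 1/3; weight (4/13)·(1/3) = 4/39.
If it is in chest 4 (prior 1/13): the guide has 4 equally likely choices, so probability 1/4; weight (1/13)·(1/4) = 1/52.
If it is in chest 5 (prior 3/13): the guide has 3 equally likely choices, so probability 1/3; weight (3/13)·(1/3) = 1/13.
The weights sum to 1/4.
So P(the ruby in chest 1 | the guide opened chest 2) = (2/39) / (1/4) = 8/39.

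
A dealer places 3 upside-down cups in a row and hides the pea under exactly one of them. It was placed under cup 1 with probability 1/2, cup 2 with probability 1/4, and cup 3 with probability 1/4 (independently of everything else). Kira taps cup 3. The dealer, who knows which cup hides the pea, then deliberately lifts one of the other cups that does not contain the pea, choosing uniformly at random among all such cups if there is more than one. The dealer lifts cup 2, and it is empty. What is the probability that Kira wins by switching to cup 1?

4/5

Condition on the true location of the pea.
If it is under cup 1 (prior 1/2): the dealer has no choice, probability 1; weight (1/2)·1 = 1/2.
If it is under cup 2 (prior 1/4): the dealer opened cup 2, so this case is ruled out; weight (1/4)·0 = 0.
If it is under cup 3 (prior 1/4): the dealer has 2 equally likely choices, so probability 1/2; weight (1/4)·(1/2) = 1/8.
The weights sum to 5/8.
So P(the pea under cup 1 | the dealer opened cup 2) = (1/2) / (5/8) = 4/5.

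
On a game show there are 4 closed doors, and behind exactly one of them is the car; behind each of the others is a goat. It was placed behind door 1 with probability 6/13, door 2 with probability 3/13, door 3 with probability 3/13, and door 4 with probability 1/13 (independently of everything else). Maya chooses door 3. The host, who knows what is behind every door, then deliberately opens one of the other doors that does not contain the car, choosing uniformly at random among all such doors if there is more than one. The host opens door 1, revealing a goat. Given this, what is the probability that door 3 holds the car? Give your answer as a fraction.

Apply Bayes' rule, conditioning on where the car actually is.
If it is behind door 1 (prior 6/13): the host opened door 1, so this case is ruled out; weight (6/13)·0 = 0.
If it is behind door 2 (prior 3/13): the host has 2 equally likely choices, so probability 1/2; weight (3/13)·(1/2) = 3/26.
If it is behind door 3 (prior 3/13): the host has 3 equally likely choices, so probability 1/3; weight (3/13)·(1/3) = 1/13.
If it is behind door 4 (prior 1/13): the host has 2 equally likely choices, so probability 1/2; weight (1/13)·(1/2) = 1/26.
The weights sum to 3/13.
So P(the car behind door 3 | the host opened door 1) = (1/13) / (3/13) = 1/3.

1/3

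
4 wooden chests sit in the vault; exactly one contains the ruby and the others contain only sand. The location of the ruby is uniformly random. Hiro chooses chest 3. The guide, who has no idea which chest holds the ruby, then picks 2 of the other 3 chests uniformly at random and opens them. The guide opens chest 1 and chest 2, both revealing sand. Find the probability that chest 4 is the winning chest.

1/2

Apply Bayes' rule, conditioning on where the ruby actually is.
If it is in either of chests 1 and 2 (prior 1/4 each): that chest was opened and seen not to hold the prize — ruled out; weight (1/4)·0 = 0 each.
If it is in either of chests 3 and 4 (prior 1/4 each): the guide picks exactly this set with probability 1/3 regardless, and none is the prize; weight (1/4)·(1/3) = 1/12 each.
The weights sum to 1/6.
So P(the ruby in chest 4 | the guide opened chest 1 and chest 2) = (1/12) / (1/6) = 1/2.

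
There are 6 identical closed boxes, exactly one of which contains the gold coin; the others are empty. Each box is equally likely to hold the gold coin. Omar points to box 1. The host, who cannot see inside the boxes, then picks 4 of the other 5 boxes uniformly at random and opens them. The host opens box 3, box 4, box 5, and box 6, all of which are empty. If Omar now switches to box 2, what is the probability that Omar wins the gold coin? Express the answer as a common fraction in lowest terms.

1/2

Condition on the true location of the gold coin.
If it is in either of boxes 1 and 2 (prior 1/6 each): the host picks exactly this set with probability 1/5 regardless, and none is the prize; weight (1/6)·(1/5) = 1/30 each.
If it is in any of boxes 3, 4, 5, and 6 (prior 1/6 each): that box was opened and seen not to hold the prize — ruled out; weight (1/6)·0 = 0 each.
The weights sum to 1/15.
So P(the gold coin in box 2 | the host opened box 3, box 4, box 5, and box 6) = (1/30) / (1/15) = 1/2.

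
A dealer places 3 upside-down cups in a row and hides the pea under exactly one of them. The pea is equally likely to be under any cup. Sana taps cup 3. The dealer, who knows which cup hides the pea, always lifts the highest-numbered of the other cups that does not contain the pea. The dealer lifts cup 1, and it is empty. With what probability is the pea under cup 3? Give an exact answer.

Apply Bayes' rule, conditioning on where the pea actually is.
If it is under cup 1 (prior 1/3): the dealer opened cup 1, so this case is ruled out; weight (1/3)·0 = 0.
If it is under cup 2 (prior 1/3): cup 1 is the highest-numbered option available, probability 1; weight (1/3)·1 = 1/3.
If it is under cup 3 (prior 1/3): the dealer would have opened cup 2 instead, probability 0; weight (1/3)·0 = 0.
The weights sum to 1/3.
So P(the pea under cup 3 | the dealer opened cup 1) = 0 / (1/3) = 0.

0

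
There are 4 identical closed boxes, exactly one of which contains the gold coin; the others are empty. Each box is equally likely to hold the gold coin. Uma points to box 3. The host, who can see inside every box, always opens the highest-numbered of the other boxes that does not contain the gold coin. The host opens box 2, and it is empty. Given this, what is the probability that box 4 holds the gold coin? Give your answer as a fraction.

1

Apply Bayes' rule, conditioning on where the gold coin actually is.
If it is in either of boxes 1 and 3 (prior 1/4 each): the host would have opened box 4 instead, probability 0; weight (1/4)·0 = 0 each.
If it is in box 2 (prior 1/4): the host opened box 2, so this case is ruled out; weight (1/4)·0 = 0.
If it is in box 4 (prior 1/4): box 2 is the highest-numbered option available, probability 1; weight (1/4)·1 = 1/4.
The weights sum to 1/4.
So P(the gold coin in box 4 | the host opened box 2) = (1/4) / (1/4) = 1.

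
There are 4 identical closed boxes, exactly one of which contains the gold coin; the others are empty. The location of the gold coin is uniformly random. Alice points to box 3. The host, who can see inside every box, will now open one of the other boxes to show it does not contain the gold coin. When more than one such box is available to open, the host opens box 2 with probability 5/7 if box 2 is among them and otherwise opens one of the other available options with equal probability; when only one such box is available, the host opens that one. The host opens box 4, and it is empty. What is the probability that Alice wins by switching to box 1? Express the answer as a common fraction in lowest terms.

4/13

Apply Bayes' rule, conditioning on where the gold coin actually is.
If it is in box 1 (prior 1/4): box 2 is available but not opened, probability 2/7; weight (1/4)·(2/7) = 1/14.
If it is in box 2 (prior 1/4): box 2 holds the prize so is unavailable; the host chooses uniformly among the 2 others, probability 1/2; weight (1/4)·(1/2) = 1/8.
If it is in box 3 (prior 1/4): box 2 is available but not opened; box 4 gets probability (1 − 5/7)/2 = 1/7; weight (1/4)·(1/7) = 1/28.
If it is in box 4 (prior 1/4): the host opened box 4, so this case is ruled out; weight (1/4)·0 = 0.
The weights sum to 13/56.
So P(the gold coin in box 1 | the host opened box 4) = (1/14) / (13/56) = 4/13.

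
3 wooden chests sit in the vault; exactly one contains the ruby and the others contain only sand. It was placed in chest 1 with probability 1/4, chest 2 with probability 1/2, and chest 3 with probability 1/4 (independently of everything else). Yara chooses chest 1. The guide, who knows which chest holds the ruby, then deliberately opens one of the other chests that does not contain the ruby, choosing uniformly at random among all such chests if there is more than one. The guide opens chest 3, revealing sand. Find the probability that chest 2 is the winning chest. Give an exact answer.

4/5

Apply Bayes' rule, conditioning on where the ruby actually is.
If it is in chest 1 (prior 1/4): the guide has 2 equally likely choices, so probability 1/2; weight (1/4)·(1/2) = 1/8.
If it is in chest 2 (prior 1/2): the guide has no choice, probability 1; weight (1/2)·1 = 1/2.
If it is in chest 3 (prior 1/4): the guide opened chest 3, so this case is ruled out; weight (1/4)·0 = 0.
The weights sum to 5/8.
So P(the ruby in chest 2 | the guide opened chest 3) = (1/2) / (5/8) = 4/5.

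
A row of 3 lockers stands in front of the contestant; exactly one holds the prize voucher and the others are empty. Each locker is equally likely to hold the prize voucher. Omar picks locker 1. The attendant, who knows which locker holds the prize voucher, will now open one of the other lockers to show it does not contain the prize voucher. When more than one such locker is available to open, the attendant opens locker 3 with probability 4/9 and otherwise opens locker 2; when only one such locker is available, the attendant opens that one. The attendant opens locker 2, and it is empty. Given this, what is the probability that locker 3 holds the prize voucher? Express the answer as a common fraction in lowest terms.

9/14

Apply Bayes' rule, conditioning on where the prize voucher actually is.
If it is in locker 1 (prior 1/3): locker 3 is available but not opened, probability 5/9; weight (1/3)·(5/9) = 5/27.
If it is in locker 2 (prior 1/3): the attendant opened locker 2, so this case is ruled out; weight (1/3)·0 = 0.
If it is in locker 3 (prior 1/3): only locker 2 is available, probability 1; weight (1/3)·1 = 1/3.
The weights sum to 14/27.
So P(the prize voucher in locker 3 | the attendant opened locker 2) = (1/3) / (14/27) = 9/14.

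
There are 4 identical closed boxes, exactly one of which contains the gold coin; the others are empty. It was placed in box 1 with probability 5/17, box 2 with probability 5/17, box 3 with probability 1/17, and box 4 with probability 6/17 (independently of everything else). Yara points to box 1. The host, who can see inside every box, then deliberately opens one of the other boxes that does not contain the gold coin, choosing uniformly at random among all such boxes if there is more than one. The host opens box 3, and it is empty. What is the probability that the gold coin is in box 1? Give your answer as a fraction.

Apply Bayes' rule, conditioning on where the gold coin actually is.
If it is in box 1 (prior 5/17): the host has 3 equally likely choices, so probability 1/3; weight (5/17)·(1/3) = 5/51.
If it is in box 2 (prior 5/17): the host has 2 equally likely choices, so probability 1/2; weight (5/17)·(1/2) = 5/34.
If it is in box 3 (prior 1/17): the host opened box 3, so this case is ruled out; weight (1/17)·0 = 0.
If it is in box 4 (prior 6/17): the host has 2 equally likely choices, so probability 1/2; weight (6/17)·(1/2) = 3/17.
The weights sum to 43/102.
So P(the gold coin in box 1 | the host opened box 3) = (5/51) / (43/102) = 10/43.

10/43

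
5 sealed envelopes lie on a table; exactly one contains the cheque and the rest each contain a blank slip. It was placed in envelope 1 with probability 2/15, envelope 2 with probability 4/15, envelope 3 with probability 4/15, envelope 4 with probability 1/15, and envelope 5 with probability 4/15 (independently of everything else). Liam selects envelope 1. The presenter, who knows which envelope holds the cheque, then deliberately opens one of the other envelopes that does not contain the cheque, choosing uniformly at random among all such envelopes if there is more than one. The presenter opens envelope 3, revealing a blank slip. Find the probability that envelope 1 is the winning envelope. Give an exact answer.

1/7

Consider each possible location of the cheque in turn.
If it is in envelope 1 (prior 2/15): the presenter has 4 equally likely choices, so probability 1/4; weight (2/15)·(1/4) = 1/30.
If it is in either of envelopes 2 and 5 (prior 4/15 each): the presenter has 3 equally likely choices, so probability 1/3; weight (4/15)·(1/3) = 4/45 each.
If it is in envelope 3 (prior 4/15): the presenter opened envelope 3, so this case is ruled out; weight (4/15)·0 = 0.
If it is in envelope 4 (prior 1/15): the presenter has 3 equally likely choices, so probability 1/3; weight (1/15)·(1/3) = 1/45.
The weights sum to 7/30.
So P(the cheque in envelope 1 | the presenter opened envelope 3) = (1/30) / (7/30) = 1/7.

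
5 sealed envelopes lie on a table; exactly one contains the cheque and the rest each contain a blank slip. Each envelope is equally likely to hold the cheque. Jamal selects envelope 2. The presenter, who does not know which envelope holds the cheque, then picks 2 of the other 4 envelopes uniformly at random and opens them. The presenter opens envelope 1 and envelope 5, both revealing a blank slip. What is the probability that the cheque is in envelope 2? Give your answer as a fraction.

1/3

Consider each possible location of the cheque in turn.
If it is in either of envelopes 1 and 5 (prior 1/5 each): that envelope was opened and seen not to hold the prize — ruled out; weight (1/5)·0 = 0 each.
If it is in any of envelopes 2, 3, and 4 (prior 1/5 each): the presenter picks exactly this set with probability 1/6 regardless, and none is the prize; weight (1/5)·(1/6) = 1/30 each.
The weights sum to 1/10.
So P(the cheque in envelope 2 | the presenter opened envelope 1 and envelope 5) = (1/30) / (1/10) = 1/3.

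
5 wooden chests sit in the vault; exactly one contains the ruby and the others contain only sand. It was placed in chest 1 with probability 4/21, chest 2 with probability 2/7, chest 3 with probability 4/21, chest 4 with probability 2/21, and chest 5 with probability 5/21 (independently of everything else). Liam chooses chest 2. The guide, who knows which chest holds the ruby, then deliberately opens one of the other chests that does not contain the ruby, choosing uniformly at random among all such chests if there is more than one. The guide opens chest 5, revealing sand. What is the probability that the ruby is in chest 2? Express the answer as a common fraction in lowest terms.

9/29

Apply Bayes' rule, conditioning on where the ruby actually is.
If it is in either of chests 1 and 3 (prior 4/21 each): the guide has 3 equally likely choices, so probability 1/3; weight (4/21)·(1/3) = 4/63 each.
If it is in chest 2 (prior 2/7): the guide has 4 equally likely choices, so probability 1/4; weight (2/7)·(1/4) = 1/14.
If it is in chest 4 (prior 2/21): the guide has 3 equally likely choices, so probability 1/3; weight (2/21)·(1/3) = 2/63.
If it is in chest 5 (prior 5/21): the guide opened chest 5, so this case is ruled out; weight (5/21)·0 = 0.
The weights sum to 29/126.
So P(the ruby in chest 2 | the guide opened chest 5) = (1/14) / (29/126) = 9/29.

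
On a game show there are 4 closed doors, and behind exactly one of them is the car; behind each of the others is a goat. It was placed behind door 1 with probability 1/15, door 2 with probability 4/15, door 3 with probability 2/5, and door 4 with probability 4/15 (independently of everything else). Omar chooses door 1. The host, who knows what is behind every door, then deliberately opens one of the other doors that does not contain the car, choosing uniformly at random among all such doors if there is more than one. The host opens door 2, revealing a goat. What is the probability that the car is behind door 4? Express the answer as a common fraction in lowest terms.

3/8

Consider each possible location of the car in turn.
If it is behind door 1 (prior 1/15): the host has 3 equally likely choices, so probability 1/3; weight (1/15)·(1/3) = 1/45.
If it is behind door 2 (prior 4/15): the host opened door 2, so this case is ruled out; weight (4/15)·0 = 0.
If it is behind door 3 (prior 2/5): the host has 2 equally likely choices, so probability 1/2; weight (2/5)·(1/2) = 1/5.
If it is behind door 4 (prior 4/15): the host has 2 equally likely choices, so probability 1/2; weight (4/15)·(1/2) = 2/15.
The weights sum to 16/45.
So P(the car behind door 4 | the host opened door 2) = (2/15) / (16/45) = 3/8.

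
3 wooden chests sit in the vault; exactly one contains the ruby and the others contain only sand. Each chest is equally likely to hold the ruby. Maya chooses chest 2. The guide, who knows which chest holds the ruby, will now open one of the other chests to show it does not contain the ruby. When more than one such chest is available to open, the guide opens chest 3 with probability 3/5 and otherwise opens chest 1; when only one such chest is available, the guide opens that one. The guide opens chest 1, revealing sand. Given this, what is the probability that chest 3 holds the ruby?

5/7

Consider each possible location of the ruby in turn.
If it is in chest 1 (prior 1/3): the guide opened chest 1, so this case is ruled out; weight (1/3)·0 = 0.
If it is in chest 2 (prior 1/3): chest 3 is available but not opened, probability 2/5; weight (1/3)·(2/5) = 2/15.
If it is in chest 3 (prior 1/3): only chest 1 is available, probability 1; weight (1/3)·1 = 1/3.
The weights sum to 7/15.
So P(the ruby in chest 3 | the guide opened chest 1) = (1/3) / (7/15) = 5/7.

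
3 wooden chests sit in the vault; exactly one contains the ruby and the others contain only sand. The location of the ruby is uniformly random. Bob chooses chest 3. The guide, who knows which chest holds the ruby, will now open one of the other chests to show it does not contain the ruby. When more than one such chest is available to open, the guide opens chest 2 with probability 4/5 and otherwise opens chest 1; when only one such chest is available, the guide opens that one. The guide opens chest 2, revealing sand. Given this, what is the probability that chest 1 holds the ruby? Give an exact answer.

5/9

Apply Bayes' rule, conditioning on where the ruby actually is.
If it is in chest 1 (prior 1/3): only chest 2 is available, probability 1; weight (1/3)·1 = 1/3.
If it is in chest 2 (prior 1/3): the guide opened chest 2, so this case is ruled out; weight (1/3)·0 = 0.
If it is in chest 3 (prior 1/3): chest 2 is available, opened with probability 4/5; weight (1/3)·(4/5) = 4/15.
The weights sum to 3/5.
So P(the ruby in chest 1 | the guide opened chest 2) = (1/3) / (3/5) = 5/9.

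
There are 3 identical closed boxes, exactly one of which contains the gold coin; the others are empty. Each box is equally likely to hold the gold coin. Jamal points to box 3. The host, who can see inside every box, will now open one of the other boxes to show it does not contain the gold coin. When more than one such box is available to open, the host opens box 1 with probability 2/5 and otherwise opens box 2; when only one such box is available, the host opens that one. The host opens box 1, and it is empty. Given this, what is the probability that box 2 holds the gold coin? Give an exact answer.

5/7

Apply Bayes' rule, conditioning on where the gold coin actually is.
If it is in box 1 (prior 1/3): the host opened box 1, so this case is ruled out; weight (1/3)·0 = 0.
If it is in box 2 (prior 1/3): only box 1 is available, probability 1; weight (1/3)·1 = 1/3.
If it is in box 3 (prior 1/3): box 1 is available, opened with probability 2/5; weight (1/3)·(2/5) = 2/15.
The weights sum to 7/15.
So P(the gold coin in box 2 | the host opened box 1) = (1/3) / (7/15) = 5/7.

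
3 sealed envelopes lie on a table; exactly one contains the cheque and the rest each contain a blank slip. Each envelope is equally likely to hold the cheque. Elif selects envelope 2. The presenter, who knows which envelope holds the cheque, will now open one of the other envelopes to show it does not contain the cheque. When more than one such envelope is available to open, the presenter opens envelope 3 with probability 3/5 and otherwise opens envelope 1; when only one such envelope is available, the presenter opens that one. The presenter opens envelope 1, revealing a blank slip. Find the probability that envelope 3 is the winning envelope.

5/7

Condition on the true location of the cheque.
If it is in envelope 1 (prior 1/3): the presenter opened envelope 1, so this case is ruled out; weight (1/3)·0 = 0.
If it is in envelope 2 (prior 1/3): envelope 3 is available but not opened, probability 2/5; weight (1/3)·(2/5) = 2/15.
If it is in envelope 3 (prior 1/3): only envelope 1 is available, probability 1; weight (1/3)·1 = 1/3.
The weights sum to 7/15.
So P(the cheque in envelope 3 | the presenter opened envelope 1) = (1/3) / (7/15) = 5/7.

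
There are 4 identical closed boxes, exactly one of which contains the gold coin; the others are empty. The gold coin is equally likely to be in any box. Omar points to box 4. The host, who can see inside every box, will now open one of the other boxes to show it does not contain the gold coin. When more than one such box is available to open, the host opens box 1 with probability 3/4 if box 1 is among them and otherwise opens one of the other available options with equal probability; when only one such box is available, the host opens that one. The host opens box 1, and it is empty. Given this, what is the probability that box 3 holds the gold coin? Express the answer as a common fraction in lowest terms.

Apply Bayes' rule, conditioning on where the gold coin actually is.
If it is in box 1 (prior 1/4): the host opened box 1, so this case is ruled out; weight (1/4)·0 = 0.
If it is in any of boxes 2, 3, and 4 (prior 1/4 each): box 1 is available, opened with probability 3/4; weight (1/4)·(3/4) = 3/16 each.
The weights sum to 9/16.
So P(the gold coin in box 3 | the host opened box 1) = (3/16) / (9/16) = 1/3.

1/3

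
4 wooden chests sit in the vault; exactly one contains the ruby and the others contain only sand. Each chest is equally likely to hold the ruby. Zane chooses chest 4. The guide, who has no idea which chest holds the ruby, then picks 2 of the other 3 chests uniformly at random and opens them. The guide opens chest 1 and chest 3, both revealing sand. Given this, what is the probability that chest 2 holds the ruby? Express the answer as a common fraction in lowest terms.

1/2

Because the guide chose which chests to open without knowing where the ruby is, the choice is independent of the prize location. Learning that none of the 2 opened chests holds the ruby simply rules out those 2 locations and leaves the remaining 2 chests still equally likely by symmetry.
So P(the ruby in chest 2) = 1/2.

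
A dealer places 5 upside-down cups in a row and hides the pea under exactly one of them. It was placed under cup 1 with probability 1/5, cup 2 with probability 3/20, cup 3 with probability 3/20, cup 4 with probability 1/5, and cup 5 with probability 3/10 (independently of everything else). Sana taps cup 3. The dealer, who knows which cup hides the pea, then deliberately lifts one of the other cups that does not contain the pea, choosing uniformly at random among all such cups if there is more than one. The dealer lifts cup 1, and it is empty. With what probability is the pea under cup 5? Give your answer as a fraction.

24/61

Condition on the true location of the pea.
If it is under cup 1 (prior 1/5): the dealer opened cup 1, so this case is ruled out; weight (1/5)·0 = 0.
If it is under cup 2 (prior 3/20): the dealer has 3 equally likely choices, so probability 1/3; weight (3/20)·(1/3) = 1/20.
If it is under cup 3 (prior 3/20): the dealer has 4 equally likely choices, so probability 1/4; weight (3/20)·(1/4) = 3/80.
If it is under cup 4 (prior 1/5): the dealer has 3 equally likely choices, so probability 1/3; weight (1/5)·(1/3) = 1/15.
If it is under cup 5 (prior 3/10): the dealer has 3 equally likely choices, so probability 1/3; weight (3/10)·(1/3) = 1/10.
The weights sum to 61/240.
So P(the pea under cup 5 | the dealer opened cup 1) = (1/10) / (61/240) = 24/61.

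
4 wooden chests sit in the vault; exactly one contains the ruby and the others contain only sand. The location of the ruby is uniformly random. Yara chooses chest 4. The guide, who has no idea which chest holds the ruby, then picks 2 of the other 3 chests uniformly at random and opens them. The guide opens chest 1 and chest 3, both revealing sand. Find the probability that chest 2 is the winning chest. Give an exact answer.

1/2

Apply Bayes' rule, conditioning on where the ruby actually is.
If it is in either of chests 1 and 3 (prior 1/4 each): that chest was opened and seen not to hold the prize — ruled out; weight (1/4)·0 = 0 each.
If it is in either of chests 2 and 4 (prior 1/4 each): the guide picks exactly this set with probability 1/3 regardless, and none is the prize; weight (1/4)·(1/3) = 1/12 each.
The weights sum to 1/6.
So P(the ruby in chest 2 | the guide opened chest 1 and chest 3) = (1/12) / (1/6) = 1/2.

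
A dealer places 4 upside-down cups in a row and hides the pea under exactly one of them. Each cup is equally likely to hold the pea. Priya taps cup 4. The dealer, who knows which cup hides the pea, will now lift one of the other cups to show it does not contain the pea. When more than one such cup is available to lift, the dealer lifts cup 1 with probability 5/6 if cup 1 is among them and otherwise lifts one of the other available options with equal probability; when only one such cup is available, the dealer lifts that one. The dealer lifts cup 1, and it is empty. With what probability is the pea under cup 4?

1/3

Condition on the true location of the pea.
If it is under cup 1 (prior 1/4): the dealer opened cup 1, so this case is ruled out; weight (1/4)·0 = 0.
If it is under any of cups 2, 3, and 4 (prior 1/4 each): cup 1 is available, opened with probability 5/6; weight (1/4)·(5/6) = 5/24 each.
The weights sum to 5/8.
So P(the pea under cup 4 | the dealer opened cup 1) = (5/24) / (5/8) = 1/3.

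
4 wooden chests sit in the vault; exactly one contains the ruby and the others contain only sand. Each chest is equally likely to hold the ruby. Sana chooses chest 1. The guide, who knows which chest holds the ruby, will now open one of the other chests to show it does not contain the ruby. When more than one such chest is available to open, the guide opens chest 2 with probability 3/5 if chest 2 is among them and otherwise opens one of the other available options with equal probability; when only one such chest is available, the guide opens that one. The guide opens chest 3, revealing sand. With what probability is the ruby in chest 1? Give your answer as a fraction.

2/11

Consider each possible location of the ruby in turn.
If it is in chest 1 (prior 1/4): chest 2 is available but not opened; chest 3 gets probability (1 − 3/5)/2 = 1/5; weight (1/4)·(1/5) = 1/20.
If it is in chest 2 (prior 1/4): chest 2 holds the prize so is unavailable; the guide chooses uniformly among the 2 others, probability 1/2; weight (1/4)·(1/2) = 1/8.
If it is in chest 3 (prior 1/4): the guide opened chest 3, so this case is ruled out; weight (1/4)·0 = 0.
If it is in chest 4 (prior 1/4): chest 2 is available but not opened, probability 2/5; weight (1/4)·(2/5) = 1/10.
The weights sum to 11/40.
So P(the ruby in chest 1 | the guide opened chest 3) = (1/20) / (11/40) = 2/11.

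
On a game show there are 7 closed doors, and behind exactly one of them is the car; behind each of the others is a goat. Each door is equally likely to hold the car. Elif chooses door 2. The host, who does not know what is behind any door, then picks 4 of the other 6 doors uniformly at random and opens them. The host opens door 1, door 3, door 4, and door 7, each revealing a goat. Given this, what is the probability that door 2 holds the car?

1/3

Apply Bayes' rule, conditioning on where the car actually is.
If it is behind any of doors 1, 3, 4, and 7 (prior 1/7 each): that door was opened and seen not to hold the prize — ruled out; weight (1/7)·0 = 0 each.
If it is behind any of doors 2, 5, and 6 (prior 1/7 each): the host picks exactly this set with probability 1/15 regardless, and none is the prize; weight (1/7)·(1/15) = 1/105 each.
The weights sum to 1/35.
So P(the car behind door 2 | the host opened door 1, door 3, door 4, and door 7) = (1/105) / (1/35) = 1/3.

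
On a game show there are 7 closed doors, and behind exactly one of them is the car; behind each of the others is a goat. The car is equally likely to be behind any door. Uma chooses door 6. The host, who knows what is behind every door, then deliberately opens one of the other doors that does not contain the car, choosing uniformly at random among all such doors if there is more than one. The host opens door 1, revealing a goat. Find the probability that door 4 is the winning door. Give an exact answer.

6/35

Condition on the true location of the car.
If it is behind door 1 (prior 1/7): the host opened door 1, so this case is ruled out; weight (1/7)·0 = 0.
If it is behind any of doors 2, 3, 4, 5, and 7 (prior 1/7 each): the host has 5 equally likely choices, so probability 1/5; weight (1/7)·(1/5) = 1/35 each.
If it is behind door 6 (prior 1/7): the host has 6 equally likely choices, so probability 1/6; weight (1/7)·(1/6) = 1/42.
The weights sum to 1/6.
So P(the car behind door 4 | the host opened door 1) = (1/35) / (1/6) = 6/35.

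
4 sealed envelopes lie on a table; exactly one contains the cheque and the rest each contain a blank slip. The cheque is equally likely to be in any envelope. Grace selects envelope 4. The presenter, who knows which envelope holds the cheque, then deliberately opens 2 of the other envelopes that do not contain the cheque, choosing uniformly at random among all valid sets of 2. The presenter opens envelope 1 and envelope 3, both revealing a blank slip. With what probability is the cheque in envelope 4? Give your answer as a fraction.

Consider each possible location of the cheque in turn.
If it is in either of envelopes 1 and 3 (prior 1/4 each): that envelope was opened and seen not to hold the prize — ruled out; weight (1/4)·0 = 0 each.
If it is in envelope 2 (prior 1/4): the presenter has no choice, probability 1; weight (1/4)·1 = 1/4.
If it is in envelope 4 (prior 1/4): the presenter has 3 equally likely choices, so probability 1/3; weight (1/4)·(1/3) = 1/12.
The weights sum to 1/3.
So P(the cheque in envelope 4 | the presenter opened envelope 1 and envelope 3) = (1/12) / (1/3) = 1/4.

1/4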